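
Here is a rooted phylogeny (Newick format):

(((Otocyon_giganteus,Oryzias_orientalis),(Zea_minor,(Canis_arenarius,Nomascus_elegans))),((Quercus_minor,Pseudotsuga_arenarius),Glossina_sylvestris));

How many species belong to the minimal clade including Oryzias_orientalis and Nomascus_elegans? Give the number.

The MRCA of Oryzias_orientalis and Nomascus_elegans is the node subtending ((Otocyon_giganteus,Oryzias_orientalis),(Zea_minor,(Canis_arenarius,Nomascus_elegans))).
That clade contains 5 terminal taxa: Canis_arenarius, Nomascus_elegans, Oryzias_orientalis, Otocyon_giganteus, Zea_minor.

5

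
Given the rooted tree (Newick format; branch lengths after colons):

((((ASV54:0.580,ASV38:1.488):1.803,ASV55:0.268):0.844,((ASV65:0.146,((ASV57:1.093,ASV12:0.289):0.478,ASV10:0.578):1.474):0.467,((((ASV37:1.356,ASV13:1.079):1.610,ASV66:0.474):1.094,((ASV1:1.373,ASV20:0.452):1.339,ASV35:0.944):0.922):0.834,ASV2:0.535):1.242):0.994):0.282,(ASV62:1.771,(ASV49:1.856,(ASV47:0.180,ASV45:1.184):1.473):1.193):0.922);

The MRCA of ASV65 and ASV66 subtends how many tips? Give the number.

11

The MRCA of ASV65 and ASV66 is the node subtending ((ASV65,((ASV57,ASV12),ASV10)),((((ASV37,ASV13),ASV66),((ASV1,ASV20),ASV35)),ASV2)).
That clade contains 11 terminal taxa: ASV1, ASV10, ASV12, ASV13, ASV2, ASV20, ASV35, ASV37, ASV57, ASV65, ASV66.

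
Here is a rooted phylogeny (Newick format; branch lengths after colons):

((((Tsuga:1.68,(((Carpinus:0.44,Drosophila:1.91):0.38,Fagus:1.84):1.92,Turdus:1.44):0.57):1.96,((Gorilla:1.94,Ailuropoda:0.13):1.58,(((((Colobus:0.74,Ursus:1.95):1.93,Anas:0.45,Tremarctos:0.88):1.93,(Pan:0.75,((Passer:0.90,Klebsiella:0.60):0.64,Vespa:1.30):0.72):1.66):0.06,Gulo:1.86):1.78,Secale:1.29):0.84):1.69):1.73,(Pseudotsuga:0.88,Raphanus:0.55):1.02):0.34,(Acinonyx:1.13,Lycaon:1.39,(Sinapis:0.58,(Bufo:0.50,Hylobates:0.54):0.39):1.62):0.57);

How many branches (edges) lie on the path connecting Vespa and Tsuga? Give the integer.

The MRCA of Vespa and Tsuga is the node subtending ((Tsuga,(((Carpinus,Drosophila),Fagus),Turdus)),((Gorilla,Ailuropoda),(((((Colobus,Ursus),Anas,Tremarctos),(Pan,((Passer,Klebsiella),Vespa))),Gulo),Secale))).
From Vespa up to that node: 7 branches. From Tsuga up to the same node: 2 branches. Total: 7 + 2 = 9.

9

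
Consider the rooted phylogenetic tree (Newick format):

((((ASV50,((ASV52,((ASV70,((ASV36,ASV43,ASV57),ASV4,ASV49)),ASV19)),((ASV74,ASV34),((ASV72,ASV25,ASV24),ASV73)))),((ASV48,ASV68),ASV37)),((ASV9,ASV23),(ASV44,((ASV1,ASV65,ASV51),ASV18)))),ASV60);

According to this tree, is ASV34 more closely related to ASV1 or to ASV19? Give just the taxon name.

ASV19

The MRCA of ASV34 and ASV19 subtends ((ASV52,((ASV70,((ASV36,ASV43,ASV57),ASV4,ASV49)),ASV19)),((ASV74,ASV34),((ASV72,ASV25,ASV24),ASV73))) (14 taxa).
The MRCA of ASV34 and ASV1 subtends (((ASV50,((ASV52,((ASV70,((ASV36,ASV43,ASV57),ASV4,ASV49)),ASV19)),((ASV74,ASV34),((ASV72,ASV25,ASV24),ASV73)))),((ASV48,ASV68),ASV37)),((ASV9,ASV23),(ASV44,((ASV1,ASV65,ASV51),ASV18)))) (25 taxa).
The first is nested inside the second, so ASV34 shares a more recent common ancestor with ASV19.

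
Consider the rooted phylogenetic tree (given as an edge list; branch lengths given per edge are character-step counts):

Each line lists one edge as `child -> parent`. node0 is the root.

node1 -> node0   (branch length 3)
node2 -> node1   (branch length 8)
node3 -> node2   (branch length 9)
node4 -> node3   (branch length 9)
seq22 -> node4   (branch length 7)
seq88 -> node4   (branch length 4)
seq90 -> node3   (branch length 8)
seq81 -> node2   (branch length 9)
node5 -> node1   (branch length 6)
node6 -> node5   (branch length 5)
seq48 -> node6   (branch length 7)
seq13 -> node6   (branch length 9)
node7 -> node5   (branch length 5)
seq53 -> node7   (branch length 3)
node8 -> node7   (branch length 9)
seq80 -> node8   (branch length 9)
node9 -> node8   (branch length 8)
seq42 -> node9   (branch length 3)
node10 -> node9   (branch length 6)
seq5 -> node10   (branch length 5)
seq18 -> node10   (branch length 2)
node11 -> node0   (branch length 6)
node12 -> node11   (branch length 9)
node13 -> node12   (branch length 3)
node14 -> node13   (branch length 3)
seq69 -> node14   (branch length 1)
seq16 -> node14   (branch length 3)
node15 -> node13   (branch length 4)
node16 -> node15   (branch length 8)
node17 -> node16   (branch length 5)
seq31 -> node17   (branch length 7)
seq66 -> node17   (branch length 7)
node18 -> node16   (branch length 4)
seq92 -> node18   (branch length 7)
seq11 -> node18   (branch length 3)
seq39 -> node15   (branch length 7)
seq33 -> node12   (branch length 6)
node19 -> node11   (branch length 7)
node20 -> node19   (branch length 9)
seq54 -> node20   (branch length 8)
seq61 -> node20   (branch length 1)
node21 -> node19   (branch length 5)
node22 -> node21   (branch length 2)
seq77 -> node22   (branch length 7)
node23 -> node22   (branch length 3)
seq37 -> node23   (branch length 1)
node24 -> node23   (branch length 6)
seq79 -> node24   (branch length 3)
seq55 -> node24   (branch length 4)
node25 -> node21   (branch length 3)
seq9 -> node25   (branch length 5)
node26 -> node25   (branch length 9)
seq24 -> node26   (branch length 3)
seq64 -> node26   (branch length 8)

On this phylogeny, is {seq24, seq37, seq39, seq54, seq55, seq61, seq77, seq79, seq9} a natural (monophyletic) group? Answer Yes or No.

The MRCA of the listed taxa subtends ((((seq69,seq16),(((seq31,seq66),(seq92,seq11)),seq39)),seq33),((seq54,seq61),((seq77,(seq37,(seq79,seq55))),(seq9,(seq24,seq64))))).
That clade also contains seq11, seq16, seq31, seq33, seq64, seq66, seq69, seq92, which are not in the proposed group, so the group is not monophyletic.

No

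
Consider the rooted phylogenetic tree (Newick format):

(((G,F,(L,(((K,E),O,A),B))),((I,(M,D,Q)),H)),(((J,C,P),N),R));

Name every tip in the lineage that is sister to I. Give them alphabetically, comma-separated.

D, M, Q

I attaches to the tree at the node subtending (I,(M,D,Q)).
The other lineage descending from that same node — the sister group — is (M,D,Q); its 3 tips in alphabetical order are the answer.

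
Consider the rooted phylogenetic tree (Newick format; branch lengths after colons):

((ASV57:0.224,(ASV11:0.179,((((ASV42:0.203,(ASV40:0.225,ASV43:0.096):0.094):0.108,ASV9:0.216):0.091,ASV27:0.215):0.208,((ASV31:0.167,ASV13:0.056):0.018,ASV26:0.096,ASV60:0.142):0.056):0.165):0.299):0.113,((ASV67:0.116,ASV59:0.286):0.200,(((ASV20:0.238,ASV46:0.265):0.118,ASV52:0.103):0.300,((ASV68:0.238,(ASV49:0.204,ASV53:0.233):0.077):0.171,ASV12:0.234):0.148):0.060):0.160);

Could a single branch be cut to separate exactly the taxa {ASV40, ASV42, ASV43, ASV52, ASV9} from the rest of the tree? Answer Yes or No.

The MRCA of the listed taxa is the root, so the smallest clade containing them is the whole tree.
That clade also contains ASV11, ASV12, ASV13, ASV20, ASV26, ASV27, ASV31, ASV46, ASV49, ASV53, ASV57, ASV59, ASV60, ASV67, ASV68, which are not in the proposed group, so the group is not monophyletic.

No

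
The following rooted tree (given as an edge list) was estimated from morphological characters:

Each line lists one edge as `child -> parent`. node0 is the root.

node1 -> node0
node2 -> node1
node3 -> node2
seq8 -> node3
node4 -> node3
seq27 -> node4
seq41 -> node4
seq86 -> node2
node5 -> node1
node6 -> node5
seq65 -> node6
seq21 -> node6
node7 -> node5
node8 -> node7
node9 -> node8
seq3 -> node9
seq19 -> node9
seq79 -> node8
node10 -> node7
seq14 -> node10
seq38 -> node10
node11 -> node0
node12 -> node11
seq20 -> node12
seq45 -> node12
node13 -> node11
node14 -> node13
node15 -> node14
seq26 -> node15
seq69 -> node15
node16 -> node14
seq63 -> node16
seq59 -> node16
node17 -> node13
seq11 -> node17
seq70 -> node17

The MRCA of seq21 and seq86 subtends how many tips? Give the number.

11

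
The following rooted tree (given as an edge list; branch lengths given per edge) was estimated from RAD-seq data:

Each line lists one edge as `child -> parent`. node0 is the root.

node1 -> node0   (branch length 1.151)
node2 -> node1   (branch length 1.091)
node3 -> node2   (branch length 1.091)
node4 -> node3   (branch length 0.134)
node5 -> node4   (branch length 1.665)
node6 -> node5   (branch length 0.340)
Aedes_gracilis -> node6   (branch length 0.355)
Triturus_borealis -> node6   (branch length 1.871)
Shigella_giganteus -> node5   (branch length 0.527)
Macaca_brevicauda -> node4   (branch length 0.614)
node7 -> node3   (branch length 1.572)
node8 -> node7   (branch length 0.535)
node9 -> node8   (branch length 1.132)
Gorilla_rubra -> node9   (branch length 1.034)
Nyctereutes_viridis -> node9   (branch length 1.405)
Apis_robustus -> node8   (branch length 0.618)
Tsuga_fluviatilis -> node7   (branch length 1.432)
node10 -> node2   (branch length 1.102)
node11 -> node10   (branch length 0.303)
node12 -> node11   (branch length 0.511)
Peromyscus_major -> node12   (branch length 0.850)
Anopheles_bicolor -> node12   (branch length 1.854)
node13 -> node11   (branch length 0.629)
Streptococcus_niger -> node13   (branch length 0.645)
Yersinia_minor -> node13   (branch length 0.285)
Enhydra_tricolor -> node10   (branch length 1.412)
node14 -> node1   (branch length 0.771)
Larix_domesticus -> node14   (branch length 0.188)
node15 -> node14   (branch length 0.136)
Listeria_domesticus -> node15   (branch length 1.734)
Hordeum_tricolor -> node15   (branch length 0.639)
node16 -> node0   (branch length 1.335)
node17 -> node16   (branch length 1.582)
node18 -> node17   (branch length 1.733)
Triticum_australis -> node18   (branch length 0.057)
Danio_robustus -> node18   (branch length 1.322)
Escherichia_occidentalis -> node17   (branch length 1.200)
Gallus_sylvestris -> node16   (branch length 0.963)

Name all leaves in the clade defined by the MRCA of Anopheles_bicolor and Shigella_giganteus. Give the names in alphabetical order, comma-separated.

Aedes_gracilis, Anopheles_bicolor, Apis_robustus, Enhydra_tricolor, Gorilla_rubra, Macaca_brevicauda, Nyctereutes_viridis, Peromyscus_major, Shigella_giganteus, Streptococcus_niger, Triturus_borealis, Tsuga_fluviatilis, Yersinia_minor

Tracing Anopheles_bicolor: it sits inside (Peromyscus_major,Anopheles_bicolor).
Tracing Shigella_giganteus: it sits inside ((Aedes_gracilis,Triturus_borealis),Shigella_giganteus).
The smallest clade enclosing both is (((((Aedes_gracilis,Triturus_borealis),Shigella_giganteus),Macaca_brevicauda),(((Gorilla_rubra,Nyctereutes_viridis),Apis_robustus),Tsuga_fluviatilis)),(((Peromyscus_major,Anopheles_bicolor),(Streptococcus_niger,Yersinia_minor)),Enhydra_tricolor)); the answer is its 13 terminal taxa in alphabetical order.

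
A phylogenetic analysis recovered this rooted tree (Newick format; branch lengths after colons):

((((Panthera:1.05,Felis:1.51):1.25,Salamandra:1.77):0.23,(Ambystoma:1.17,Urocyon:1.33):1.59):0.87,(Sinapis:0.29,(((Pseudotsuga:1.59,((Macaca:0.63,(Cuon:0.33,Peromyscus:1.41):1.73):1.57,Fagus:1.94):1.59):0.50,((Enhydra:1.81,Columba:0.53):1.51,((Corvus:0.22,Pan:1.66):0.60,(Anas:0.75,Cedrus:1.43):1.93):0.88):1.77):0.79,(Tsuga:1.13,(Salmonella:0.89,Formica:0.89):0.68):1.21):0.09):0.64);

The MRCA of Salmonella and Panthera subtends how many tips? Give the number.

The MRCA of Salmonella and Panthera is the root, so the clade is the entire tree.
That clade contains 20 terminal taxa: Ambystoma, Anas, Cedrus, Columba, Corvus, Cuon, Enhydra, Fagus, Felis, Formica, Macaca, Pan, Panthera, Peromyscus, Pseudotsuga, Salamandra, Salmonella, Sinapis, Tsuga, Urocyon.

20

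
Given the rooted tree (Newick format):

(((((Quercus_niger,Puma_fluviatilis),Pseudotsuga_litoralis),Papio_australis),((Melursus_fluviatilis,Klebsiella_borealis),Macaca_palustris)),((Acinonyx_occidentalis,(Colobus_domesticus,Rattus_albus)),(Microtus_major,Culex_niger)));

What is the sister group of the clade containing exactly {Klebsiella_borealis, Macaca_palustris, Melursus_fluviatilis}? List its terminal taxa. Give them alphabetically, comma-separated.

Papio_australis, Pseudotsuga_litoralis, Puma_fluviatilis, Quercus_niger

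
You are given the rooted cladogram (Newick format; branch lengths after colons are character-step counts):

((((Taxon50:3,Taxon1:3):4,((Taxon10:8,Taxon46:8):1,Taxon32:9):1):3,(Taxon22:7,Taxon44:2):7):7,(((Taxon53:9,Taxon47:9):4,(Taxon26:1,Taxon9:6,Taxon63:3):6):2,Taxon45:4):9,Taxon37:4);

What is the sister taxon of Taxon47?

Taxon47 attaches to the tree at the node subtending (Taxon53,Taxon47).
The other lineage descending from that same node — the sister group — is the single tip Taxon53.

Taxon53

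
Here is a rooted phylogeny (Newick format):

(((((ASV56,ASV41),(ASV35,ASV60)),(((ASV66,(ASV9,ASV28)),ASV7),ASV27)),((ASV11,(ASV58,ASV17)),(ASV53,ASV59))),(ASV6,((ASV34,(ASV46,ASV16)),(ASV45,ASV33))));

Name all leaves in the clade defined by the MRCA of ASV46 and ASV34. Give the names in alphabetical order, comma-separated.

ASV16, ASV34, ASV46

Tracing ASV46: it sits inside (ASV46,ASV16).
Tracing ASV34: it sits inside (ASV34,(ASV46,ASV16)).
The smallest clade enclosing both is (ASV34,(ASV46,ASV16)); the answer is its 3 terminal taxa in alphabetical order.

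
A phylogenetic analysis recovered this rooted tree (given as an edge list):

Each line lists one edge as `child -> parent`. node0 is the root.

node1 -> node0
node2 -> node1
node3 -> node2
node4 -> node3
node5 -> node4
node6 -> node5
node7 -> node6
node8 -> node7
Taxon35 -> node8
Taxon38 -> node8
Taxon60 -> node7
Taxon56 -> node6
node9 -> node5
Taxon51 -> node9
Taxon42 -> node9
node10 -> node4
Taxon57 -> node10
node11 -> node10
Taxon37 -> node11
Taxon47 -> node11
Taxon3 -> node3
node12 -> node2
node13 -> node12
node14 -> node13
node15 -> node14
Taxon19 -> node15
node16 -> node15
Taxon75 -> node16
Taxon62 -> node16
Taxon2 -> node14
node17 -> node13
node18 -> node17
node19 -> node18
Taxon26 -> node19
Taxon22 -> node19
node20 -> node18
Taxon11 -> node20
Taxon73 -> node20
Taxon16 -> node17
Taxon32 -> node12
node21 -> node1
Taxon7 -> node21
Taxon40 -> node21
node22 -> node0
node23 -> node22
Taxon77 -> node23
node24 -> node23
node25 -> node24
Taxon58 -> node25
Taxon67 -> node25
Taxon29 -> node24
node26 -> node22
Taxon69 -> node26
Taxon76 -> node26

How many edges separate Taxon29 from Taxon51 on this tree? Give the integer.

11

The MRCA of Taxon29 and Taxon51 is the root of the tree.
From Taxon29 up to that node: 4 branches. From Taxon51 up to the same node: 7 branches. Total: 4 + 7 = 11.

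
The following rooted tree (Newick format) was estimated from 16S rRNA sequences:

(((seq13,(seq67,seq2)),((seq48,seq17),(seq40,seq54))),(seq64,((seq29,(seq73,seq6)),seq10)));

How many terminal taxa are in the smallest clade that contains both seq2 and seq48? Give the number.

The MRCA of seq2 and seq48 is the node subtending ((seq13,(seq67,seq2)),((seq48,seq17),(seq40,seq54))).
That clade contains 7 terminal taxa: seq13, seq17, seq2, seq40, seq48, seq54, seq67.

7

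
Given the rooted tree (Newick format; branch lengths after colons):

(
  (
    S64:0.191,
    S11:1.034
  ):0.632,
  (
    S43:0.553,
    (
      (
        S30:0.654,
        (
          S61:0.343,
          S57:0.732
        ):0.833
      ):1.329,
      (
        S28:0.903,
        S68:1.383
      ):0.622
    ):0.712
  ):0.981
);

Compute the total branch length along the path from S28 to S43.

2.790

The path runs S28 → … → MRCA → … → S43; the MRCA is the node subtending (S43,((S30,(S61,S57)),(S28,S68))).
Branch lengths along that path: 0.903 + 0.622 + 0.712 + 0.553 = 2.790.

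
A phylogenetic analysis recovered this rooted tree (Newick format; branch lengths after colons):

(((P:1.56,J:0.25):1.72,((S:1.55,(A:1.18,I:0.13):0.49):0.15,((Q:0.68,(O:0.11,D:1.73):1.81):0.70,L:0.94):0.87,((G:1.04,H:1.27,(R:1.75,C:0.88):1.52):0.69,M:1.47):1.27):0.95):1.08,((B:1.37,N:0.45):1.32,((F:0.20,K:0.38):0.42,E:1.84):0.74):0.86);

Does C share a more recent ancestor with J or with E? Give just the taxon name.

J

The MRCA of C and J subtends ((P,J),((S,(A,I)),((Q,(O,D)),L),((G,H,(R,C)),M))) (14 taxa).
The MRCA of C and E is the root, subtending the entire tree (19 taxa).
The first is nested inside the second, so C shares a more recent common ancestor with J.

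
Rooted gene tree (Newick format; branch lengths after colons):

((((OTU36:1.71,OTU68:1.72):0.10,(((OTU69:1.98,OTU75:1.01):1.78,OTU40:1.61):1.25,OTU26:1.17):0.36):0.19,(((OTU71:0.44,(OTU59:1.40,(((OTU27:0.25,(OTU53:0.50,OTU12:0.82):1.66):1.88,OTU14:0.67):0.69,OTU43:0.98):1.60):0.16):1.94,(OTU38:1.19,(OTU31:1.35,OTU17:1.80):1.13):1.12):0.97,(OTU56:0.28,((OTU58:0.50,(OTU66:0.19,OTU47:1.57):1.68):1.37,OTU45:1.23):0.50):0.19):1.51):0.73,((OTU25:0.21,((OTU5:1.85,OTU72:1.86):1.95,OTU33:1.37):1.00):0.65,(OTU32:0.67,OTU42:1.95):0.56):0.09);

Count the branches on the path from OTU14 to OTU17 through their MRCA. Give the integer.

8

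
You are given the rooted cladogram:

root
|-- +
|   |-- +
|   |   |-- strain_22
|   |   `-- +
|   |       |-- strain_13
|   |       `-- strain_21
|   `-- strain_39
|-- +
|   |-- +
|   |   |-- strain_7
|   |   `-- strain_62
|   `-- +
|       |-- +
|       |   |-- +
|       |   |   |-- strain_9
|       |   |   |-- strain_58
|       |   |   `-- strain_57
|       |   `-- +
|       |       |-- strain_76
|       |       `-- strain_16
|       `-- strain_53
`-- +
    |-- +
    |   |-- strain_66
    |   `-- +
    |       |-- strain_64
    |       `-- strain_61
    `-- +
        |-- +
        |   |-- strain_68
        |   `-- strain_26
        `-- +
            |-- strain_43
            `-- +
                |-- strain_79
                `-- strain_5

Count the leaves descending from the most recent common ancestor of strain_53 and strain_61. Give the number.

20

The MRCA of strain_53 and strain_61 is the root, so the clade is the entire tree.
That clade contains 20 terminal taxa: strain_13, strain_16, strain_21, strain_22, strain_26, strain_39, strain_43, strain_5, strain_53, strain_57, strain_58, strain_61, strain_62, strain_64, strain_66, strain_68, strain_7, strain_76, strain_79, strain_9.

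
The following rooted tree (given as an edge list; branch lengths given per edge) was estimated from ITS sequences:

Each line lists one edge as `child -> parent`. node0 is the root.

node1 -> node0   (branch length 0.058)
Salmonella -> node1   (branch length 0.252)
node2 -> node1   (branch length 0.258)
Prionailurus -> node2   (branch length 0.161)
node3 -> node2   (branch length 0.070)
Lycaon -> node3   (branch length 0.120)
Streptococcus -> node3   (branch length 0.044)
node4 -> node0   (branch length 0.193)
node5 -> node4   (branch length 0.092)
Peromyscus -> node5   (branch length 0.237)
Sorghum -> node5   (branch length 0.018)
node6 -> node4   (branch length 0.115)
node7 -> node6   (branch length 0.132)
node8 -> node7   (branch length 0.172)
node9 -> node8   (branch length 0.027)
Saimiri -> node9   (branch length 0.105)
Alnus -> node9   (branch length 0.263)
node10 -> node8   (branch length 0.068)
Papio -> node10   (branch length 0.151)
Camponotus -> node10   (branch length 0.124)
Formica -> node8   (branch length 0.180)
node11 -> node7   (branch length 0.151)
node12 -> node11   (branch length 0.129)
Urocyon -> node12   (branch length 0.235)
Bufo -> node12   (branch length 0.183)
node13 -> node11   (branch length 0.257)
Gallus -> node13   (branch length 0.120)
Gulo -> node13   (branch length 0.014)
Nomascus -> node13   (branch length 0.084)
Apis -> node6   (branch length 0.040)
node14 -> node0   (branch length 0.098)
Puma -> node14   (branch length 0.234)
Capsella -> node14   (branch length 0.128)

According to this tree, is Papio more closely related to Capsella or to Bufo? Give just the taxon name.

Bufo

The MRCA of Papio and Bufo subtends (((Saimiri,Alnus),(Papio,Camponotus),Formica),((Urocyon,Bufo),(Gallus,Gulo,Nomascus))) (10 taxa).
The MRCA of Papio and Capsella is the root, subtending the entire tree (19 taxa).
The first is nested inside the second, so Papio shares a more recent common ancestor with Bufo.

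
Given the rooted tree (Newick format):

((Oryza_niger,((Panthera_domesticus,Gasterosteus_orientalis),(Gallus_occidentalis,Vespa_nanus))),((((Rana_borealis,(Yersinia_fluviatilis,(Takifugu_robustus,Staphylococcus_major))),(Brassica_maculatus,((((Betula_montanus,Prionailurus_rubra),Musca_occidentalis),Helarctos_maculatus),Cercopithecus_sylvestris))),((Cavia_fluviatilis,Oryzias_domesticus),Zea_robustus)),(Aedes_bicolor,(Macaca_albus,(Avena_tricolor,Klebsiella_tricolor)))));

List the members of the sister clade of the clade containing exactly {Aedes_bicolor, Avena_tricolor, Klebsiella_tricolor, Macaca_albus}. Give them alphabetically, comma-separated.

Betula_montanus, Brassica_maculatus, Cavia_fluviatilis, Cercopithecus_sylvestris, Helarctos_maculatus, Musca_occidentalis, Oryzias_domesticus, Prionailurus_rubra, Rana_borealis, Staphylococcus_major, Takifugu_robustus, Yersinia_fluviatilis, Zea_robustus

The clade containing exactly {Aedes_bicolor, Avena_tricolor, Klebsiella_tricolor, Macaca_albus} attaches to the tree at the node subtending ((((Rana_borealis,(Yersinia_fluviatilis,(Takifugu_robustus,Staphylococcus_major))),(Brassica_maculatus,((((Betula_montanus,Prionailurus_rubra),Musca_occidentalis),Helarctos_maculatus),Cercopithecus_sylvestris))),((Cavia_fluviatilis,Oryzias_domesticus),Zea_robustus)),(Aedes_bicolor,(Macaca_albus,(Avena_tricolor,Klebsiella_tricolor)))).
The other lineage descending from that same node — the sister group — is (((Rana_borealis,(Yersinia_fluviatilis,(Takifugu_robustus,Staphylococcus_major))),(Brassica_maculatus,((((Betula_montanus,Prionailurus_rubra),Musca_occidentalis),Helarctos_maculatus),Cercopithecus_sylvestris))),((Cavia_fluviatilis,Oryzias_domesticus),Zea_robustus)); its 13 tips in alphabetical order are the answer.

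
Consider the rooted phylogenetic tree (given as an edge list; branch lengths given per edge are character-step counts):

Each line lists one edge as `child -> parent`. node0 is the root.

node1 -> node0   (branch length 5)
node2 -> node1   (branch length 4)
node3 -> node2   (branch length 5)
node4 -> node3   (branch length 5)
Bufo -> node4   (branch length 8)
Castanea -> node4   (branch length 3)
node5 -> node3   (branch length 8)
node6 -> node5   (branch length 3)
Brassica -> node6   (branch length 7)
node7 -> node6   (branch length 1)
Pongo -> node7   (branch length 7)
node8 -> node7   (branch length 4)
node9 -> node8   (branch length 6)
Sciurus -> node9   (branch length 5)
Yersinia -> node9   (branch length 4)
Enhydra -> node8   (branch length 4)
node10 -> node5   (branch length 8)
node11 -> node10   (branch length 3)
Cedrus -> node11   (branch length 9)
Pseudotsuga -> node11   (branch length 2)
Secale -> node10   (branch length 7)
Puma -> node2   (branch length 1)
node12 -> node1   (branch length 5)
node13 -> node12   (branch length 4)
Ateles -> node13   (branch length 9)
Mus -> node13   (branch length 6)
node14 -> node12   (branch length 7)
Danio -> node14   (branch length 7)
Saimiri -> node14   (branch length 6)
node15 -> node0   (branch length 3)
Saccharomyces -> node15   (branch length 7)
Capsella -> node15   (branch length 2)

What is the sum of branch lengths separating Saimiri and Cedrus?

The path runs Saimiri → … → MRCA → … → Cedrus; the MRCA is the node subtending ((((Bufo,Castanea),((Brassica,(Pongo,((Sciurus,Yersinia),Enhydra))),((Cedrus,Pseudotsuga),Secale))),Puma),((Ateles,Mus),(Danio,Saimiri))).
Branch lengths along that path: 6 + 7 + 5 + 4 + 5 + 8 + 8 + 3 + 9 = 55.

55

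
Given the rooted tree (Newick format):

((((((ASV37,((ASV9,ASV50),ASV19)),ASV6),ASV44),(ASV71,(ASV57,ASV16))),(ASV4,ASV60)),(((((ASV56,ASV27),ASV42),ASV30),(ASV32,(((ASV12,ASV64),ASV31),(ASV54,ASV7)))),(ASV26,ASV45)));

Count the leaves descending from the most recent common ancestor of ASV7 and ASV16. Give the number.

23

The MRCA of ASV7 and ASV16 is the root, so the clade is the entire tree.
That clade contains 23 terminal taxa: ASV12, ASV16, ASV19, ASV26, ASV27, ASV30, ASV31, ASV32, ASV37, ASV4, ASV42, ASV44, ASV45, ASV50, ASV54, ASV56, ASV57, ASV6, ASV60, ASV64, ASV7, ASV71, ASV9.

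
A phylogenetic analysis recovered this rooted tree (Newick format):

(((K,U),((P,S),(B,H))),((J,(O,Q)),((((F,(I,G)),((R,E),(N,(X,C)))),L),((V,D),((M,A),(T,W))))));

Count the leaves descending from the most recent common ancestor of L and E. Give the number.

The MRCA of L and E is the node subtending (((F,(I,G)),((R,E),(N,(X,C)))),L).
That clade contains 9 terminal taxa: C, E, F, G, I, L, N, R, X.

9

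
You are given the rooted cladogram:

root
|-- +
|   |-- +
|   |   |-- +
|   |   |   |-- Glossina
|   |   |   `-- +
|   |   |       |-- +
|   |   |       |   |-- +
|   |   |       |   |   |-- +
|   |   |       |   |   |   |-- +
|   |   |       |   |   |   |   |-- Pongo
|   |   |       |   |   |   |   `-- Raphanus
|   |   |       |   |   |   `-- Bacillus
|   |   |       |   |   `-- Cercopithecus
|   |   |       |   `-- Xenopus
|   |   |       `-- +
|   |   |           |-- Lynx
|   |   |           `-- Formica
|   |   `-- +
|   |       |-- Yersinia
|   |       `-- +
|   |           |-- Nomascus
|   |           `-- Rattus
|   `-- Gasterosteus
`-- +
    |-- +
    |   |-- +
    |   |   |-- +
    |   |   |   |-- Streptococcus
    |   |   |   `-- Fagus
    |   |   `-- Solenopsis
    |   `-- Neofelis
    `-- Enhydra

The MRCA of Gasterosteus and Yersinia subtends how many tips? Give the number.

The MRCA of Gasterosteus and Yersinia is the node subtending (((Glossina,(((((Pongo,Raphanus),Bacillus),Cercopithecus),Xenopus),(Lynx,Formica))),(Yersinia,(Nomascus,Rattus))),Gasterosteus).
That clade contains 12 terminal taxa: Bacillus, Cercopithecus, Formica, Gasterosteus, Glossina, Lynx, Nomascus, Pongo, Raphanus, Rattus, Xenopus, Yersinia.

12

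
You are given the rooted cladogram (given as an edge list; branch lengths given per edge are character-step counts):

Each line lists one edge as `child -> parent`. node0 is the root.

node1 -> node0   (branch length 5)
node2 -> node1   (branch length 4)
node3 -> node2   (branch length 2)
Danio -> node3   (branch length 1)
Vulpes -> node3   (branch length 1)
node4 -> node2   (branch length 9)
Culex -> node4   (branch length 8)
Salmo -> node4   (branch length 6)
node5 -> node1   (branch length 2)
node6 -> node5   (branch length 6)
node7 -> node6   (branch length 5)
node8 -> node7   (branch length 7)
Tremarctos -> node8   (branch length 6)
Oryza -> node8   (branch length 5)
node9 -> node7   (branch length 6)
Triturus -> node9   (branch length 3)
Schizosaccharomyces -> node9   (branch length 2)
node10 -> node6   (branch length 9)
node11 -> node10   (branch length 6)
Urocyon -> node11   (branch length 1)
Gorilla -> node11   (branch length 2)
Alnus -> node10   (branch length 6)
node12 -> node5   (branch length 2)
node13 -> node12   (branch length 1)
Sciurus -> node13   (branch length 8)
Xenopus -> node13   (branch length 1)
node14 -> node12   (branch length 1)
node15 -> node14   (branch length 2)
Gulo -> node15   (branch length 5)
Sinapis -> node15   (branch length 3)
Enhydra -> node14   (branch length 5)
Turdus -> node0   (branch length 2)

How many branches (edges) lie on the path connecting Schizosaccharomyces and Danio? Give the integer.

8

The MRCA of Schizosaccharomyces and Danio is the node subtending (((Danio,Vulpes),(Culex,Salmo)),((((Tremarctos,Oryza),(Triturus,Schizosaccharomyces)),((Urocyon,Gorilla),Alnus)),((Sciurus,Xenopus),((Gulo,Sinapis),Enhydra)))).
From Schizosaccharomyces up to that node: 5 branches. From Danio up to the same node: 3 branches. Total: 5 + 3 = 8.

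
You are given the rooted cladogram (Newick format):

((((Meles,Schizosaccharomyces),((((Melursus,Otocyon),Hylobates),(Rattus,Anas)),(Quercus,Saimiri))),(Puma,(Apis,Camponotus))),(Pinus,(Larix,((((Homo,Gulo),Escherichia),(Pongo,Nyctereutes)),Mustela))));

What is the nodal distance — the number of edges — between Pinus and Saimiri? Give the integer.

7

The MRCA of Pinus and Saimiri is the root of the tree.
From Pinus up to that node: 2 branches. From Saimiri up to the same node: 5 branches. Total: 2 + 5 = 7.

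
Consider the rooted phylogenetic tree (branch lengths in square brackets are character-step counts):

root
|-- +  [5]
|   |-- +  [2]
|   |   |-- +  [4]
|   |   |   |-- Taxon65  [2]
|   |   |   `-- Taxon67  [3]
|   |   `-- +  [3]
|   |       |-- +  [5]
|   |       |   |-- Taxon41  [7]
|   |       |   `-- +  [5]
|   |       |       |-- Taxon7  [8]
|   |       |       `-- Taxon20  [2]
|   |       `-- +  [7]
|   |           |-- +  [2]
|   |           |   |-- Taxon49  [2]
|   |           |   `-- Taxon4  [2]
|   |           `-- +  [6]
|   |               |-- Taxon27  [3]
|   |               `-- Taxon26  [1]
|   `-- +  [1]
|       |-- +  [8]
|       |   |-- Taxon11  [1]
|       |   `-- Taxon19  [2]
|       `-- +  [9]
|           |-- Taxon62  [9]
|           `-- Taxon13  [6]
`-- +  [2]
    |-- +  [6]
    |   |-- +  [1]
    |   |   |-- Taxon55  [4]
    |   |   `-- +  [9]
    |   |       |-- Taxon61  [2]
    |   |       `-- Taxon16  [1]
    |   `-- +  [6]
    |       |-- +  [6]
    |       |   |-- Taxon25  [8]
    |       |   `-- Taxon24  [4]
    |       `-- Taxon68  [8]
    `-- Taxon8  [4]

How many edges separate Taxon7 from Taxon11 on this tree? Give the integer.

8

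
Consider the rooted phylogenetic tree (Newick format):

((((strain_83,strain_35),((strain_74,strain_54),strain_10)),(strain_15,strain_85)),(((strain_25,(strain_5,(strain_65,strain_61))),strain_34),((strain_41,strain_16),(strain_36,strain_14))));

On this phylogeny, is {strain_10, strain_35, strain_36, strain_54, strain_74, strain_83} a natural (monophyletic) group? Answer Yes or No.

No

The MRCA of the listed taxa is the root, so the smallest clade containing them is the whole tree.
That clade also contains strain_14, strain_15, strain_16, strain_25, strain_34, strain_41, strain_5, strain_61, strain_65, strain_85, which are not in the proposed group, so the group is not monophyletic.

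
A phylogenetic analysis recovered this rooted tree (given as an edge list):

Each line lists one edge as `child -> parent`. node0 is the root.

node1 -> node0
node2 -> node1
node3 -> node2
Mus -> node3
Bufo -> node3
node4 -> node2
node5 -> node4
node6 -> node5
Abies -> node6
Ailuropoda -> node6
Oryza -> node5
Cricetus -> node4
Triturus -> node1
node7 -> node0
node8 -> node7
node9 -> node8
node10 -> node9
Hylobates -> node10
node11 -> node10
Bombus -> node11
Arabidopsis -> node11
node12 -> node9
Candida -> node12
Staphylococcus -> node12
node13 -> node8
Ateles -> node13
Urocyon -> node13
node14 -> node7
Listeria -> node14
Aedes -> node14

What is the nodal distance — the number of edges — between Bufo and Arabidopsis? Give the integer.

The MRCA of Bufo and Arabidopsis is the root of the tree.
From Bufo up to that node: 4 branches. From Arabidopsis up to the same node: 6 branches. Total: 4 + 6 = 10.

10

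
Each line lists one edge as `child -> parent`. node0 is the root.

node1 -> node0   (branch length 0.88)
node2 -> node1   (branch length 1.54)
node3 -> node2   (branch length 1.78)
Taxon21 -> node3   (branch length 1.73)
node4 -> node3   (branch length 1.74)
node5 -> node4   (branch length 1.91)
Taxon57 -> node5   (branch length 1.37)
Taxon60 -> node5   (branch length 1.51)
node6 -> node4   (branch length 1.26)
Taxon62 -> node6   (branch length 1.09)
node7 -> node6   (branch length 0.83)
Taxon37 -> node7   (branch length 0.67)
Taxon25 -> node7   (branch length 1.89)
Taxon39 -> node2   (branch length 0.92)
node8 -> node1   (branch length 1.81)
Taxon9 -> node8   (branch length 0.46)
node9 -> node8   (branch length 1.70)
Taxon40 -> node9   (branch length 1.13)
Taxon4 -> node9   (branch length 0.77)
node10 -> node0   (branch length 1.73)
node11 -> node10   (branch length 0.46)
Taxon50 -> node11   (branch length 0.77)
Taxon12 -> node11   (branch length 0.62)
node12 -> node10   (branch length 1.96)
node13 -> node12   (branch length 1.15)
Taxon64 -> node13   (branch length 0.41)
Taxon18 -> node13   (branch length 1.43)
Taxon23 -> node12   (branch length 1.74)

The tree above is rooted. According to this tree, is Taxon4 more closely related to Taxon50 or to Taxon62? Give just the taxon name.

Taxon62

The MRCA of Taxon4 and Taxon62 subtends (((Taxon21,((Taxon57,Taxon60),(Taxon62,(Taxon37,Taxon25)))),Taxon39),(Taxon9,(Taxon40,Taxon4))) (10 taxa).
The MRCA of Taxon4 and Taxon50 is the root, subtending the entire tree (15 taxa).
The first is nested inside the second, so Taxon4 shares a more recent common ancestor with Taxon62.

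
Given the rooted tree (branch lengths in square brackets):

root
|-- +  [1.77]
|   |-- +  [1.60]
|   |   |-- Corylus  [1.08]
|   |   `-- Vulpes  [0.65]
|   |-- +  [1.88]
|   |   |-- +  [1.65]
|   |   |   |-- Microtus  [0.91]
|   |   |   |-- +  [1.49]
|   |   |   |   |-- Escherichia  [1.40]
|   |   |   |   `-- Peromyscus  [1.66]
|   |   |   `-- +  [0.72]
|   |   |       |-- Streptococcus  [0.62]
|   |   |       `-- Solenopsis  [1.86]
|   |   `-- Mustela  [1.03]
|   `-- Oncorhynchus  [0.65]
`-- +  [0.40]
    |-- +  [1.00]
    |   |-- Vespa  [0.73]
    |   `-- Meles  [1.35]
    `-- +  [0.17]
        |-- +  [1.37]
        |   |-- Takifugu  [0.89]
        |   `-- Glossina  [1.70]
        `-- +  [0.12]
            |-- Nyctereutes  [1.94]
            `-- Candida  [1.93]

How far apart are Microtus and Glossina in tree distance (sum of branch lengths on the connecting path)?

The path runs Microtus → … → MRCA → … → Glossina; the MRCA is the root of the tree.
Branch lengths along that path: 0.91 + 1.65 + 1.88 + 1.77 + 0.40 + 0.17 + 1.37 + 1.70 = 9.85.

9.85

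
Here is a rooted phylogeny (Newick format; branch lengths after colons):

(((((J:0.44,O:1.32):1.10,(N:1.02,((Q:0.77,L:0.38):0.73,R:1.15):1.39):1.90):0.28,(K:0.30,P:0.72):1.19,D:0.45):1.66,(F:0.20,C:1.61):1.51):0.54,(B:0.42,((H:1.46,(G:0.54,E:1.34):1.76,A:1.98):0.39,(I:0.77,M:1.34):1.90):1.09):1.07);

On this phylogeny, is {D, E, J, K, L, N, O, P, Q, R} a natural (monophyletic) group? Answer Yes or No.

No

The MRCA of the listed taxa is the root, so the smallest clade containing them is the whole tree.
That clade also contains A, B, C, F, G, H, I, M, which are not in the proposed group, so the group is not monophyletic.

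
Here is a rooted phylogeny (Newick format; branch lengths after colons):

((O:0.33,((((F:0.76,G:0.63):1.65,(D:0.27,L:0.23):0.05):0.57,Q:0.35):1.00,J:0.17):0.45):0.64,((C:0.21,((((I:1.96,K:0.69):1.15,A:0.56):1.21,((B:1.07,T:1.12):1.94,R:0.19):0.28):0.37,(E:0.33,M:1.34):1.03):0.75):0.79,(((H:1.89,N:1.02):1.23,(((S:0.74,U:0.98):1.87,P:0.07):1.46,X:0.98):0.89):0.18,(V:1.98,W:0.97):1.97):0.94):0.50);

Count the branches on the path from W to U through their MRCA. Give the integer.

The MRCA of W and U is the node subtending (((H,N),(((S,U),P),X)),(V,W)).
From W up to that node: 2 branches. From U up to the same node: 5 branches. Total: 2 + 5 = 7.

7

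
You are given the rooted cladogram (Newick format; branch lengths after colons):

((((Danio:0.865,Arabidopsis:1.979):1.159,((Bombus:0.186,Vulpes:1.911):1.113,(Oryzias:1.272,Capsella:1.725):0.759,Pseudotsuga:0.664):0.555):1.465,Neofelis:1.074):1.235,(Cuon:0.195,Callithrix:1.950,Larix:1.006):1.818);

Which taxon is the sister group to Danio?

Arabidopsis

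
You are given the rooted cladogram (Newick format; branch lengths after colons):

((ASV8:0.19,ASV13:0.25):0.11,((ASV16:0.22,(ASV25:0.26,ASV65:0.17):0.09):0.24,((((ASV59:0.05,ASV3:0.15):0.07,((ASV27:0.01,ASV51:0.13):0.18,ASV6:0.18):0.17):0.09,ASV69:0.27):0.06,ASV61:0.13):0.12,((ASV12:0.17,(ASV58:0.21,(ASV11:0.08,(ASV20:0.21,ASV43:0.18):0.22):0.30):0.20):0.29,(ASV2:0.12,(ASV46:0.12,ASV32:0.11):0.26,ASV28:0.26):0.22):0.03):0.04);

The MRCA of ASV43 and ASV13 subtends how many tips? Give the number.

21

The MRCA of ASV43 and ASV13 is the root, so the clade is the entire tree.
That clade contains 21 terminal taxa: ASV11, ASV12, ASV13, ASV16, ASV2, ASV20, ASV25, ASV27, ASV28, ASV3, ASV32, ASV43, ASV46, ASV51, ASV58, ASV59, ASV6, ASV61, ASV65, ASV69, ASV8.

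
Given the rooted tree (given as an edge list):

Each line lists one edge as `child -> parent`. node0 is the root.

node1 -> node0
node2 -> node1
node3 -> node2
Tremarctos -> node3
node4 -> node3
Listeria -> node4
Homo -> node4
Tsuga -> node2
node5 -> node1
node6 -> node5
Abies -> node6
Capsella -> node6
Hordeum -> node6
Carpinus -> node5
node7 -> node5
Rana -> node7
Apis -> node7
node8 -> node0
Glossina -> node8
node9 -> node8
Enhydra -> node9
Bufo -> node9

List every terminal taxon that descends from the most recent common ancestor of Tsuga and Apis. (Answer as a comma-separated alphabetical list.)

Abies, Apis, Capsella, Carpinus, Homo, Hordeum, Listeria, Rana, Tremarctos, Tsuga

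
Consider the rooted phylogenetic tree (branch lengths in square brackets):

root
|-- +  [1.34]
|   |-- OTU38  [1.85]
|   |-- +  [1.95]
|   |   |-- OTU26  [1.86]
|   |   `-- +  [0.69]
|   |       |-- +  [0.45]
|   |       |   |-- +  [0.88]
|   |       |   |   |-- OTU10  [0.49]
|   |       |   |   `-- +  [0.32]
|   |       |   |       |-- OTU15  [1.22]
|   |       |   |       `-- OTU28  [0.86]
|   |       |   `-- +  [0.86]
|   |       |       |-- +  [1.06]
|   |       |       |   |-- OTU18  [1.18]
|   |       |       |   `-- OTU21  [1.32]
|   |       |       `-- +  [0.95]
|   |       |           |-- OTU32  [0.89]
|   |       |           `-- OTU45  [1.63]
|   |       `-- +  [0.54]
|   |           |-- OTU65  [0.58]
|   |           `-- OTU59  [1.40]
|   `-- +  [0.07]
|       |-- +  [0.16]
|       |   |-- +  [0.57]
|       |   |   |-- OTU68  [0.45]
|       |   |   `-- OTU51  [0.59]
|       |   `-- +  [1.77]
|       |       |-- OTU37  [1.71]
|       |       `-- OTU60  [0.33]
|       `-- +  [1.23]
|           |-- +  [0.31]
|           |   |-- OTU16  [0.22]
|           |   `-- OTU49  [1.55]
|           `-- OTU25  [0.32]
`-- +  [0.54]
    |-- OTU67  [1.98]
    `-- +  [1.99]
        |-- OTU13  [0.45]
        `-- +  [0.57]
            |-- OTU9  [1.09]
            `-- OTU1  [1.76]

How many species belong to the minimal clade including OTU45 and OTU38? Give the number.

The MRCA of OTU45 and OTU38 is the node subtending (OTU38,(OTU26,(((OTU10,(OTU15,OTU28)),((OTU18,OTU21),(OTU32,OTU45))),(OTU65,OTU59))),(((OTU68,OTU51),(OTU37,OTU60)),((OTU16,OTU49),OTU25))).
That clade contains 18 terminal taxa: OTU10, OTU15, OTU16, OTU18, OTU21, OTU25, OTU26, OTU28, OTU32, OTU37, OTU38, OTU45, OTU49, OTU51, OTU59, OTU60, OTU65, OTU68.

18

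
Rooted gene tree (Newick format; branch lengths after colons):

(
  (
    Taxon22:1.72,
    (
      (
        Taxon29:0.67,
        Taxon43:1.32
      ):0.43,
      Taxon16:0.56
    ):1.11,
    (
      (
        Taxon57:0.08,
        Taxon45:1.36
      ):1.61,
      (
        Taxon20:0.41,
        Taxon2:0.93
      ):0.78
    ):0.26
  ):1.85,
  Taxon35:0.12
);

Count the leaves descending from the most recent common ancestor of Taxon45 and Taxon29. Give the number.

8

The MRCA of Taxon45 and Taxon29 is the node subtending (Taxon22,((Taxon29,Taxon43),Taxon16),((Taxon57,Taxon45),(Taxon20,Taxon2))).
That clade contains 8 terminal taxa: Taxon16, Taxon2, Taxon20, Taxon22, Taxon29, Taxon43, Taxon45, Taxon57.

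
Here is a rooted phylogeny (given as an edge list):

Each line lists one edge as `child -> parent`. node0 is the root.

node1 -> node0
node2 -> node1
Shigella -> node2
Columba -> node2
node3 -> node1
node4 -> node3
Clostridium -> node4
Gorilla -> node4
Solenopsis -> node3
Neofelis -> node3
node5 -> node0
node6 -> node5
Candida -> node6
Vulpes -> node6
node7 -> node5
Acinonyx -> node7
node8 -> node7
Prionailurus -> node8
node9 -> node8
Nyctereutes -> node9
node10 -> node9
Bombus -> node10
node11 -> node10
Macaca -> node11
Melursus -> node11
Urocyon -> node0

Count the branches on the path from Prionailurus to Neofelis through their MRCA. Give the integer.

7

The MRCA of Prionailurus and Neofelis is the root of the tree.
From Prionailurus up to that node: 4 branches. From Neofelis up to the same node: 3 branches. Total: 4 + 3 = 7.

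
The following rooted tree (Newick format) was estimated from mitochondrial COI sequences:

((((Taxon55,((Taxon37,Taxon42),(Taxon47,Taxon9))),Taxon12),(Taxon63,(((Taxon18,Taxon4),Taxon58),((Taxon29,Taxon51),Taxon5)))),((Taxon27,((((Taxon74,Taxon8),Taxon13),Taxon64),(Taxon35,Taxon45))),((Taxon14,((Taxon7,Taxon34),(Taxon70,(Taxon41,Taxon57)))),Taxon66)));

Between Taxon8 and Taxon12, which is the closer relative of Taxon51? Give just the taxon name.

The MRCA of Taxon51 and Taxon12 subtends (((Taxon55,((Taxon37,Taxon42),(Taxon47,Taxon9))),Taxon12),(Taxon63,(((Taxon18,Taxon4),Taxon58),((Taxon29,Taxon51),Taxon5)))) (13 taxa).
The MRCA of Taxon51 and Taxon8 is the root, subtending the entire tree (27 taxa).
The first is nested inside the second, so Taxon51 shares a more recent common ancestor with Taxon12.

Taxon12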